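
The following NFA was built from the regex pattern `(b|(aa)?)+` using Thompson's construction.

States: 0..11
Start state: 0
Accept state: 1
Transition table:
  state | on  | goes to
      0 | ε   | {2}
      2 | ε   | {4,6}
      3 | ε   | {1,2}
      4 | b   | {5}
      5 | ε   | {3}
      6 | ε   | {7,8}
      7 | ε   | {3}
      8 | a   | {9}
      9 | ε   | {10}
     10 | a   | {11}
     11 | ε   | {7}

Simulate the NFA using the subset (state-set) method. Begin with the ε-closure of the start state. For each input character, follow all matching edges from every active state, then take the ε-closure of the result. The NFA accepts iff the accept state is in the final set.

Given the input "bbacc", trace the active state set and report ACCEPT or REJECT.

initial (ε-close {0}): {0,1,2,3,4,6,7,8}
'b' @ 1: {1,2,3,4,5,6,7,8}  [accepting]
'b' @ 2: {1,2,3,4,5,6,7,8}  [accepting]
'a' @ 3: {9,10}
'c' @ 4: {}  — dead — no transitions
rest 'c' ignored (set empty)
final: {}; accept 1 not in set

Answer: REJECT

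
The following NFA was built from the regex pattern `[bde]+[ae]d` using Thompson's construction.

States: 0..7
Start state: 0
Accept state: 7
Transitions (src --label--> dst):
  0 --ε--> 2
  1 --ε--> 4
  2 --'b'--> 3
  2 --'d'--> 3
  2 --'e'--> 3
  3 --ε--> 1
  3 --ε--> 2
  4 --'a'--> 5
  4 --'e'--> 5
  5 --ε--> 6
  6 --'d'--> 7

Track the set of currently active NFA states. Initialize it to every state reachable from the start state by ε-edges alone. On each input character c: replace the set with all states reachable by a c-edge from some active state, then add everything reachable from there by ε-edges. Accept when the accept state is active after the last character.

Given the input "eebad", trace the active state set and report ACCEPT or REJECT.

S₀ = ε-closure({0}) = {0,2}
'e' @ 1: {1,2,3,4}
'e' @ 2: {1,2,3,4,5,6}
'b' @ 3: {1,2,3,4}
'a' @ 4: {5,6}
'd' @ 5: {7}  ✓accept
final: {7}; accept 7 in set

Answer: ACCEPT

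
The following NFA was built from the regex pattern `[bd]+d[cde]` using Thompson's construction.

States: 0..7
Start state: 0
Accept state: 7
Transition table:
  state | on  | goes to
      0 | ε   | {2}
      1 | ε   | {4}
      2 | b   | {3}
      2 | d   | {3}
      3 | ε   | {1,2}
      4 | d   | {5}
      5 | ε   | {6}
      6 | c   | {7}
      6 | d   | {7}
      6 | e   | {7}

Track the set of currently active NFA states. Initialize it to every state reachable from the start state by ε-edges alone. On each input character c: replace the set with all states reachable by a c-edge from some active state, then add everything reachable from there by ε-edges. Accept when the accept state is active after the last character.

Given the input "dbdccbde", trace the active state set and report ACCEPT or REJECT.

Answer: REJECT

Steps:
S₀ = ε-closure({0}) = {0,2}
'd' @ 1: {1,2,3,4}
'b' @ 2: {1,2,3,4}
'd' @ 3: {1,2,3,4,5,6}
'c' @ 4: {7}  ✓accept
'c' @ 5: {}  — no active states
rest 'bde' ignored (set empty)
end set {} — state 7 not in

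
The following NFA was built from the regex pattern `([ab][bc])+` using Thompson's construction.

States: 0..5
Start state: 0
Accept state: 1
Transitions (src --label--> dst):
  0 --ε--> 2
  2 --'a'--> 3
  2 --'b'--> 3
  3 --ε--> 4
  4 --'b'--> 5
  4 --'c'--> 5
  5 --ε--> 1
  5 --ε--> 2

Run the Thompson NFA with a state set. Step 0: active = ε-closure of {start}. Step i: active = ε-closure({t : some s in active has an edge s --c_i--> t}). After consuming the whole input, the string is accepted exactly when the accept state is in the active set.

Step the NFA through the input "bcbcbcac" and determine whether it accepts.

Answer: ACCEPT

Derivation:
initial (ε-close {0}): {0,2}
'b' @ 1: {3,4}
'c' @ 2: {1,2,5}  ✓accept
'b' @ 3: {3,4}
'c' @ 4: {1,2,5}  ✓accept
'b' @ 5: {3,4}
'c' @ 6: {1,2,5}  ✓accept
'a' @ 7: {3,4}
'c' @ 8: {1,2,5}  ✓accept
final: {1,2,5}; accept 1 in set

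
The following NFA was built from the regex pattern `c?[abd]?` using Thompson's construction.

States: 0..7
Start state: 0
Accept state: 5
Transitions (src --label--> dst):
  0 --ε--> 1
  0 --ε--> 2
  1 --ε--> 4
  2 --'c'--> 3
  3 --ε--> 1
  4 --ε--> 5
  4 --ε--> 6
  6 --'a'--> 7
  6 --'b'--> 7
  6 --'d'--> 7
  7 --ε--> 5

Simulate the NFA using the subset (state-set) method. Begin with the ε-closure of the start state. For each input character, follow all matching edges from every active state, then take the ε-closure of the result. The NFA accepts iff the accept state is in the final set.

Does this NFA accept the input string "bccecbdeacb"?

S₀ = ε-closure({0}) = {0,1,2,4,5,6}
'b' @ 1: {5,7}  [accepting]
'c' @ 2: {}  — no active states
rest 'cecbdeacb' ignored (set empty)
end set {} — state 5 not in

Answer: REJECT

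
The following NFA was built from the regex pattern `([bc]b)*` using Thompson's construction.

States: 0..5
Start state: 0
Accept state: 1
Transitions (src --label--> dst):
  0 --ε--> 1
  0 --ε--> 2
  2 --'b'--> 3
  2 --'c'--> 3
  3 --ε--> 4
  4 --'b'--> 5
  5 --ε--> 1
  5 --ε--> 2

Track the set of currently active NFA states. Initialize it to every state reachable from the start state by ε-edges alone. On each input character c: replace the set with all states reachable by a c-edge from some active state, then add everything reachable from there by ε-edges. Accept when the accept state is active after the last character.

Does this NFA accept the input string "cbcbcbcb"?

initial (ε-close {0}): {0,1,2}
'c' @ 1: {3,4}
'b' @ 2: {1,2,5}  ✓accept
'c' @ 3: {3,4}
'b' @ 4: {1,2,5}  ✓accept
'c' @ 5: {3,4}
'b' @ 6: {1,2,5}  ✓accept
'c' @ 7: {3,4}
'b' @ 8: {1,2,5}  ✓accept
after full input: {1,2,5}  (accept=1 in)

Answer: ACCEPT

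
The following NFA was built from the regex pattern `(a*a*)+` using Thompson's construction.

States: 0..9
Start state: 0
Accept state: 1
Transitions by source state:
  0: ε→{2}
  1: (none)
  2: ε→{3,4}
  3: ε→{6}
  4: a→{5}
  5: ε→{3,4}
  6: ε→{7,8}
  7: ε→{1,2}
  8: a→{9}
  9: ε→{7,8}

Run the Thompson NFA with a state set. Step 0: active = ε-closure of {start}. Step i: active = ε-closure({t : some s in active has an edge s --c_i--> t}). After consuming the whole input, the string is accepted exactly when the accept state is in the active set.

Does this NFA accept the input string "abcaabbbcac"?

Answer: REJECT

Trace:
S₀ = ε-closure({0}) = {0,1,2,3,4,6,7,8}
'a' @ 1: {1,2,3,4,5,6,7,8,9}  (accept∈set)
'b' @ 2: {}  — state set empty
rest 'caabbbcac' ignored (set empty)
end set {} — state 1 not in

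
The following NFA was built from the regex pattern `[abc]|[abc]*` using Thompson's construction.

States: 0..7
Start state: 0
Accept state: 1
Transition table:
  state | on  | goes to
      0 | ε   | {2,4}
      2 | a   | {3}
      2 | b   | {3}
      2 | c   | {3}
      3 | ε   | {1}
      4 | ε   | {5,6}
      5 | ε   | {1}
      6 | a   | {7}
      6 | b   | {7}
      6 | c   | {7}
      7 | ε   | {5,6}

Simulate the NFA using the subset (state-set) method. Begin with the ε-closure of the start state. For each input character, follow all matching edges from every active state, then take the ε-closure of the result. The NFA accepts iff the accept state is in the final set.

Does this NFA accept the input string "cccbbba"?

Answer: ACCEPT

Derivation:
start: ε-closure({0}) = {0,1,2,4,5,6}
'c' @ 1: {1,3,5,6,7}  ✓accept
'c' @ 2: {1,5,6,7}  ✓accept
'c' @ 3: {1,5,6,7}  ✓accept
'b' @ 4: {1,5,6,7}  ✓accept
'b' @ 5: {1,5,6,7}  ✓accept
'b' @ 6: {1,5,6,7}  ✓accept
'a' @ 7: {1,5,6,7}  ✓accept
final: {1,5,6,7}; accept 1 in set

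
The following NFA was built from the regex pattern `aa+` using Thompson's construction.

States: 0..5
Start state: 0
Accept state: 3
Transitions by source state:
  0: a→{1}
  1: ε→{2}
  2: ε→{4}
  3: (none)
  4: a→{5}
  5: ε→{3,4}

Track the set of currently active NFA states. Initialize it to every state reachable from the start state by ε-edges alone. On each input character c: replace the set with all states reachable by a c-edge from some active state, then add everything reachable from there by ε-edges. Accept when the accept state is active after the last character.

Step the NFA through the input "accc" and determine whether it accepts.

start: ε-closure({0}) = {0}
'a' @ 1: {1,2,4}
'c' @ 2: {}  — no active states
rest 'cc' ignored (set empty)
after full input: {}  (accept=3 not in)

Answer: REJECT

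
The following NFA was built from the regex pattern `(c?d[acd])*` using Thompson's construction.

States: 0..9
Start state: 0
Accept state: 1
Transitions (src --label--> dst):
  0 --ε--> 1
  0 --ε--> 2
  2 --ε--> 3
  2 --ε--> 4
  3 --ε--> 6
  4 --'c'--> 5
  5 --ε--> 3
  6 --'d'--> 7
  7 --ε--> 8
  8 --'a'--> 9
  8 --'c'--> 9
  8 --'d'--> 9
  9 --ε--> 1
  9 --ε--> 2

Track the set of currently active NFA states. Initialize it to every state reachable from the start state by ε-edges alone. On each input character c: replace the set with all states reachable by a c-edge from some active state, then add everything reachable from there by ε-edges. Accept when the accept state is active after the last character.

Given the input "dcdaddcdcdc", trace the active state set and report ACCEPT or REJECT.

initial (ε-close {0}): {0,1,2,3,4,6}
'd' @ 1: {7,8}
'c' @ 2: {1,2,3,4,6,9}  (accept∈set)
'd' @ 3: {7,8}
'a' @ 4: {1,2,3,4,6,9}  (accept∈set)
'd' @ 5: {7,8}
'd' @ 6: {1,2,3,4,6,9}  (accept∈set)
'c' @ 7: {3,5,6}
'd' @ 8: {7,8}
'c' @ 9: {1,2,3,4,6,9}  (accept∈set)
'd' @ 10: {7,8}
'c' @ 11: {1,2,3,4,6,9}  (accept∈set)
after full input: {1,2,3,4,6,9}  (accept=1 in)

Answer: ACCEPT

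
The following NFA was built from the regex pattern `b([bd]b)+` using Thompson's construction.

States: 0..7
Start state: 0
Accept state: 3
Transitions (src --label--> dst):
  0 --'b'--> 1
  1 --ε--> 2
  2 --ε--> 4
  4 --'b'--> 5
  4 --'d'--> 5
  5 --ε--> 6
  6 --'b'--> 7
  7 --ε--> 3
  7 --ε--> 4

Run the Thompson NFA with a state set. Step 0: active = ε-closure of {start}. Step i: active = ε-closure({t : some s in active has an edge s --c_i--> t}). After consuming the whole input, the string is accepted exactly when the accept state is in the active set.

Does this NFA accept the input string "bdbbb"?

Answer: ACCEPT

Derivation:
S₀ = ε-closure({0}) = {0}
'b' @ 1: {1,2,4}
'd' @ 2: {5,6}
'b' @ 3: {3,4,7}  (accept∈set)
'b' @ 4: {5,6}
'b' @ 5: {3,4,7}  (accept∈set)
end set {3,4,7} — state 3 in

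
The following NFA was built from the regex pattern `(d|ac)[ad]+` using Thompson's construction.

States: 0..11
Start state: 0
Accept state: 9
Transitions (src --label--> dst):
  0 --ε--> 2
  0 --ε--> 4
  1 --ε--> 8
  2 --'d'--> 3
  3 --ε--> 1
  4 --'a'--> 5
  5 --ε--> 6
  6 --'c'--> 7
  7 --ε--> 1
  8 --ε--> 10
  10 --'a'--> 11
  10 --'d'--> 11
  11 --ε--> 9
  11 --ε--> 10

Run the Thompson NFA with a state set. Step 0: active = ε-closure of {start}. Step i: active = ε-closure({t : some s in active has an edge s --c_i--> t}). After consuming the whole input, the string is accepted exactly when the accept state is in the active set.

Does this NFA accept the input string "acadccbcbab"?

Answer: REJECT

Trace:
S₀ = ε-closure({0}) = {0,2,4}
'a' @ 1: {5,6}
'c' @ 2: {1,7,8,10}
'a' @ 3: {9,10,11}  (accept∈set)
'd' @ 4: {9,10,11}  (accept∈set)
'c' @ 5: {}  — dead — no transitions
rest 'cbcbab' ignored (set empty)
final: {}; accept 9 not in set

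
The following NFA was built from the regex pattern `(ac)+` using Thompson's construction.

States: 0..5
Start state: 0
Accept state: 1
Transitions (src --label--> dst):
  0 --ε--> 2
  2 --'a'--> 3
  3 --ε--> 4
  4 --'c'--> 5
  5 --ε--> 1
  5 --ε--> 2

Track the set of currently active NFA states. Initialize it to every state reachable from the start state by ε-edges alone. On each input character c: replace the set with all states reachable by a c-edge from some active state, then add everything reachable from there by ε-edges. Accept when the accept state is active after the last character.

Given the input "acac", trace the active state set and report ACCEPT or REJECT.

S₀ = ε-closure({0}) = {0,2}
'a' @ 1: {3,4}
'c' @ 2: {1,2,5}  [accepting]
'a' @ 3: {3,4}
'c' @ 4: {1,2,5}  [accepting]
final: {1,2,5}; accept 1 in set

Answer: ACCEPT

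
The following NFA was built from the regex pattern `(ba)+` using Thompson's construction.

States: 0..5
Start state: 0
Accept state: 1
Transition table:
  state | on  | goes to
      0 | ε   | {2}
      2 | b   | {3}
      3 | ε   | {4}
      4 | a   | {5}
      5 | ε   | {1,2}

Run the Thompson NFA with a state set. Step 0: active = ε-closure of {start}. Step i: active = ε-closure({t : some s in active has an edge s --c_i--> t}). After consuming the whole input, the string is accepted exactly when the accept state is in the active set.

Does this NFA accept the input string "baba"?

Answer: ACCEPT

Derivation:
start: ε-closure({0}) = {0,2}
'b' @ 1: {3,4}
'a' @ 2: {1,2,5}  (accept∈set)
'b' @ 3: {3,4}
'a' @ 4: {1,2,5}  (accept∈set)
final: {1,2,5}; accept 1 in set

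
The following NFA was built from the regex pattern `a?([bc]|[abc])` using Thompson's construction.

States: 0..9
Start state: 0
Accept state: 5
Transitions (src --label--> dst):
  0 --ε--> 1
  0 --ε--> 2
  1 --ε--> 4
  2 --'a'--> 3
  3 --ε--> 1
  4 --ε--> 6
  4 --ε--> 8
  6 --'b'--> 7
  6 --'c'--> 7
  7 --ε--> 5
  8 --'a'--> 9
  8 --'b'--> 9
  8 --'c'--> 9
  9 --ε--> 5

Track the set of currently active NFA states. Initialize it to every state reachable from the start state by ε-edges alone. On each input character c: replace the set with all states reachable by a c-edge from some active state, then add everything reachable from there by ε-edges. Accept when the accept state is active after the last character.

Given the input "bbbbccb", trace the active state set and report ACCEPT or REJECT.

initial (ε-close {0}): {0,1,2,4,6,8}
'b' @ 1: {5,7,9}  [accepting]
'b' @ 2: {}  — no active states
rest 'bbccb' ignored (set empty)
after full input: {}  (accept=5 not in)

Answer: REJECT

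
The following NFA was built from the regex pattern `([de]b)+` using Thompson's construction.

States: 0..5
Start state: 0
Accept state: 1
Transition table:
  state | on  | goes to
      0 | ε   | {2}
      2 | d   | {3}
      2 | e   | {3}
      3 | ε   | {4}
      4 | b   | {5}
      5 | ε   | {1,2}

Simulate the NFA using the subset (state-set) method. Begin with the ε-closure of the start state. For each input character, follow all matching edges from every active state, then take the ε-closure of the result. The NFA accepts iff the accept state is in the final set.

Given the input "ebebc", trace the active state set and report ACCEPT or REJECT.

initial (ε-close {0}): {0,2}
'e' @ 1: {3,4}
'b' @ 2: {1,2,5}  [accepting]
'e' @ 3: {3,4}
'b' @ 4: {1,2,5}  [accepting]
'c' @ 5: {}  — state set empty
final: {}; accept 1 not in set

Answer: REJECT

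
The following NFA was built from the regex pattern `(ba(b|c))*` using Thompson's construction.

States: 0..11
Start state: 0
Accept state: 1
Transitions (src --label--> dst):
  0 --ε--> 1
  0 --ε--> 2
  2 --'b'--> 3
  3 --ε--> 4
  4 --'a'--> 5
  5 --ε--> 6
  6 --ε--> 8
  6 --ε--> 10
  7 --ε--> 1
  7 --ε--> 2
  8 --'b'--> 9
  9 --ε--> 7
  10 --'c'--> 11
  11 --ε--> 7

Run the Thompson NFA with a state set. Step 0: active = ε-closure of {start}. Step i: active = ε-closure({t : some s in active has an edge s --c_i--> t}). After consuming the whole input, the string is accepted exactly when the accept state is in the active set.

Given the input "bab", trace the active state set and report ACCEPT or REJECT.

initial (ε-close {0}): {0,1,2}
'b' @ 1: {3,4}
'a' @ 2: {5,6,8,10}
'b' @ 3: {1,2,7,9}  (accept∈set)
end set {1,2,7,9} — state 1 in

Answer: ACCEPT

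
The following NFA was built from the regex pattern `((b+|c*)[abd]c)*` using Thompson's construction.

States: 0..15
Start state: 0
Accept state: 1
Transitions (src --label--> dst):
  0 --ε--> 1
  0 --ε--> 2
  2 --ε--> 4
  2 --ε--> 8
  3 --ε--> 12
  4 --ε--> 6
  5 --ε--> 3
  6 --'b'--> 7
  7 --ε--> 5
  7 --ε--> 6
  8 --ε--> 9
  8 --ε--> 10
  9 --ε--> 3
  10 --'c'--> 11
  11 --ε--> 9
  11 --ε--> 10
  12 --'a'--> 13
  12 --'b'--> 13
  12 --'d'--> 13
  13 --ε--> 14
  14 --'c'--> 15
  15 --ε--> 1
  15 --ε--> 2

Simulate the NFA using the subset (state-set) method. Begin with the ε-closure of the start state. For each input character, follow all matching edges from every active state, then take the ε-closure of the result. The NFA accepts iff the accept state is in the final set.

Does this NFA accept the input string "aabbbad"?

Answer: REJECT

Trace:
initial (ε-close {0}): {0,1,2,3,4,6,8,9,10,12}
'a' @ 1: {13,14}
'a' @ 2: {}  — dead — no transitions
rest 'bbbad' ignored (set empty)
end set {} — state 1 not in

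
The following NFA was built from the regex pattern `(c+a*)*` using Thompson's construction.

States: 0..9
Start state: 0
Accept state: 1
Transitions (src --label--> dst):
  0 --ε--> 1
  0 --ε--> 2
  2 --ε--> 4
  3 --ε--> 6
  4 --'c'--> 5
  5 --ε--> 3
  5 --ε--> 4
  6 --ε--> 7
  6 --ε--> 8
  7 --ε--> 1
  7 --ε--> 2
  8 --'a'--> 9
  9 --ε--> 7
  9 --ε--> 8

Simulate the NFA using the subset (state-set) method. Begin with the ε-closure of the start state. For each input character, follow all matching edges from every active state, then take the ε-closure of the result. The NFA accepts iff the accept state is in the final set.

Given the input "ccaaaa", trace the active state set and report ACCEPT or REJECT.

initial (ε-close {0}): {0,1,2,4}
'c' @ 1: {1,2,3,4,5,6,7,8}  [accepting]
'c' @ 2: {1,2,3,4,5,6,7,8}  [accepting]
'a' @ 3: {1,2,4,7,8,9}  [accepting]
'a' @ 4: {1,2,4,7,8,9}  [accepting]
'a' @ 5: {1,2,4,7,8,9}  [accepting]
'a' @ 6: {1,2,4,7,8,9}  [accepting]
end set {1,2,4,7,8,9} — state 1 in

Answer: ACCEPT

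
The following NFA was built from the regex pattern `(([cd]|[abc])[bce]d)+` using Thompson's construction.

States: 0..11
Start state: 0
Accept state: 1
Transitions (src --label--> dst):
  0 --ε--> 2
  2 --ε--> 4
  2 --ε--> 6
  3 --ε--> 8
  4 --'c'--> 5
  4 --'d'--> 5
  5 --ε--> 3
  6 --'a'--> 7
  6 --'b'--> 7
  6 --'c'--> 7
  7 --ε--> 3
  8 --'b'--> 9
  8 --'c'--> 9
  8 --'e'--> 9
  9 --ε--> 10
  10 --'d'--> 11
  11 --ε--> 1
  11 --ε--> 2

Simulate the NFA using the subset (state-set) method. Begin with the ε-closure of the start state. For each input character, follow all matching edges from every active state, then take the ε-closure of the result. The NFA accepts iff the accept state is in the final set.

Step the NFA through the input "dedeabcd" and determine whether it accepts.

initial (ε-close {0}): {0,2,4,6}
'd' @ 1: {3,5,8}
'e' @ 2: {9,10}
'd' @ 3: {1,2,4,6,11}  [accepting]
'e' @ 4: {}  — state set empty
rest 'abcd' ignored (set empty)
after full input: {}  (accept=1 not in)

Answer: REJECT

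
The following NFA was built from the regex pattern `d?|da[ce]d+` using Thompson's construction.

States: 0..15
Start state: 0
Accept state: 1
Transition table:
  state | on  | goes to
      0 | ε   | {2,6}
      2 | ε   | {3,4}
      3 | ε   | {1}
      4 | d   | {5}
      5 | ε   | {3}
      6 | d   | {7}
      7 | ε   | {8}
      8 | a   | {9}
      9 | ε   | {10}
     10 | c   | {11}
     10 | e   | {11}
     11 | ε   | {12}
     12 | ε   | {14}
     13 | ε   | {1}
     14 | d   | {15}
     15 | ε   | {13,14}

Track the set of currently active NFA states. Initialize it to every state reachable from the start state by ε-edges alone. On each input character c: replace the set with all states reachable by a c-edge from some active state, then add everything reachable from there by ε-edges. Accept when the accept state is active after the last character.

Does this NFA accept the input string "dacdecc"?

start: ε-closure({0}) = {0,1,2,3,4,6}
'd' @ 1: {1,3,5,7,8}  ✓accept
'a' @ 2: {9,10}
'c' @ 3: {11,12,14}
'd' @ 4: {1,13,14,15}  ✓accept
'e' @ 5: {}  — dead — no transitions
rest 'cc' ignored (set empty)
after full input: {}  (accept=1 not in)

Answer: REJECT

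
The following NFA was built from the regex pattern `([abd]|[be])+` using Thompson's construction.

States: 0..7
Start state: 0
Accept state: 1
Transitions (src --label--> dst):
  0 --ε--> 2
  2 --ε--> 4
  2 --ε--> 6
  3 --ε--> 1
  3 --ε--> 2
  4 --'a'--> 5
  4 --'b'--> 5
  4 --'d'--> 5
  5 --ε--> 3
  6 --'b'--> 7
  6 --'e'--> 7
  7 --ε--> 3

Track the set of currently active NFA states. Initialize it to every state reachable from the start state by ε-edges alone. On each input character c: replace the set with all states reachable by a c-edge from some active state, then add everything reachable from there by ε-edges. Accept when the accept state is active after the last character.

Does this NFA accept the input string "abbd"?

start: ε-closure({0}) = {0,2,4,6}
'a' @ 1: {1,2,3,4,5,6}  ✓accept
'b' @ 2: {1,2,3,4,5,6,7}  ✓accept
'b' @ 3: {1,2,3,4,5,6,7}  ✓accept
'd' @ 4: {1,2,3,4,5,6}  ✓accept
final: {1,2,3,4,5,6}; accept 1 in set

Answer: ACCEPT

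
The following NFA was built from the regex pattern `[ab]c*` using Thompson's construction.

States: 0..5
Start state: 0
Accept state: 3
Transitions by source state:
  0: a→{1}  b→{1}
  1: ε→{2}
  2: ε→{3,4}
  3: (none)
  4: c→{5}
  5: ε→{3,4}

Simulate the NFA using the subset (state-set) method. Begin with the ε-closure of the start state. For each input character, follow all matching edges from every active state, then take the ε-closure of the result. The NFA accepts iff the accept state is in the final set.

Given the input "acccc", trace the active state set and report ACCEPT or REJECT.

S₀ = ε-closure({0}) = {0}
'a' @ 1: {1,2,3,4}  ✓accept
'c' @ 2: {3,4,5}  ✓accept
'c' @ 3: {3,4,5}  ✓accept
'c' @ 4: {3,4,5}  ✓accept
'c' @ 5: {3,4,5}  ✓accept
final: {3,4,5}; accept 3 in set

Answer: ACCEPT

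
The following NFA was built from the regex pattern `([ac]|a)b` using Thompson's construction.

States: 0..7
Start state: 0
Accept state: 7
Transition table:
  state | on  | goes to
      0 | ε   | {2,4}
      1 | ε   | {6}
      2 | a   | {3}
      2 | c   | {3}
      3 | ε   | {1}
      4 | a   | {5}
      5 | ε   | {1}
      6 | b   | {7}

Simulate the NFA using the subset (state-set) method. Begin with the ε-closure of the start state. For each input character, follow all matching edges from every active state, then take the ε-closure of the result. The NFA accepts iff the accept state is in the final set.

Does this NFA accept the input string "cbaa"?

Answer: REJECT

Derivation:
S₀ = ε-closure({0}) = {0,2,4}
'c' @ 1: {1,3,6}
'b' @ 2: {7}  ✓accept
'a' @ 3: {}  — no active states
rest 'a' ignored (set empty)
after full input: {}  (accept=7 not in)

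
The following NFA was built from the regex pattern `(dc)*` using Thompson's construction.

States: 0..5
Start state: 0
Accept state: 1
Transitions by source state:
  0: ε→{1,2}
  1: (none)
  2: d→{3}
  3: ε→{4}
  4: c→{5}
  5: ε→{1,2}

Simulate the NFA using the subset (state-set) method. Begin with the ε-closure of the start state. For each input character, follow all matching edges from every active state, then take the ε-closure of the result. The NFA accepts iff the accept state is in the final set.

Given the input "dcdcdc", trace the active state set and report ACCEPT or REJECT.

S₀ = ε-closure({0}) = {0,1,2}
'd' @ 1: {3,4}
'c' @ 2: {1,2,5}  ✓accept
'd' @ 3: {3,4}
'c' @ 4: {1,2,5}  ✓accept
'd' @ 5: {3,4}
'c' @ 6: {1,2,5}  ✓accept
final: {1,2,5}; accept 1 in set

Answer: ACCEPT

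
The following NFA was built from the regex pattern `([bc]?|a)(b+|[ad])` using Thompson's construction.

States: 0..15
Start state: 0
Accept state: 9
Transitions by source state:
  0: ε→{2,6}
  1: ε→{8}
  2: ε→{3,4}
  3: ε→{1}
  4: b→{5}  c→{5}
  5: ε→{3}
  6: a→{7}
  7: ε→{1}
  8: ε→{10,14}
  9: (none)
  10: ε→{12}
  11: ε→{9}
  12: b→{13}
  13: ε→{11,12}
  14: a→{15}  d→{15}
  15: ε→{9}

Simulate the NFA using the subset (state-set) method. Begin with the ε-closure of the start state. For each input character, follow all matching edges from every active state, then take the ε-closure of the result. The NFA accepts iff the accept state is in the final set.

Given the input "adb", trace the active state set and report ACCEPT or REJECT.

S₀ = ε-closure({0}) = {0,1,2,3,4,6,8,10,12,14}
'a' @ 1: {1,7,8,9,10,12,14,15}  ✓accept
'd' @ 2: {9,15}  ✓accept
'b' @ 3: {}  — dead — no transitions
end set {} — state 9 not in

Answer: REJECT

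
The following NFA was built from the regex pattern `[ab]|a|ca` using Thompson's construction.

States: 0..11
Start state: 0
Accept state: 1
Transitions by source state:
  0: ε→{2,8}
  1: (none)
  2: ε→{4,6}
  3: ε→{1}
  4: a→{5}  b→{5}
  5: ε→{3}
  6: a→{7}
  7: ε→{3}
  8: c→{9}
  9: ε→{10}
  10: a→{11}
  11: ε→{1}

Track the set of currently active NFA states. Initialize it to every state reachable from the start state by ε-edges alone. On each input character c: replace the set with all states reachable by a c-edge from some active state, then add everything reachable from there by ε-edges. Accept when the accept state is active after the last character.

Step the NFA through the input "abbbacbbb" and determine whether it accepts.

Answer: REJECT

Trace:
start: ε-closure({0}) = {0,2,4,6,8}
'a' @ 1: {1,3,5,7}  [accepting]
'b' @ 2: {}  — no active states
rest 'bbacbbb' ignored (set empty)
final: {}; accept 1 not in set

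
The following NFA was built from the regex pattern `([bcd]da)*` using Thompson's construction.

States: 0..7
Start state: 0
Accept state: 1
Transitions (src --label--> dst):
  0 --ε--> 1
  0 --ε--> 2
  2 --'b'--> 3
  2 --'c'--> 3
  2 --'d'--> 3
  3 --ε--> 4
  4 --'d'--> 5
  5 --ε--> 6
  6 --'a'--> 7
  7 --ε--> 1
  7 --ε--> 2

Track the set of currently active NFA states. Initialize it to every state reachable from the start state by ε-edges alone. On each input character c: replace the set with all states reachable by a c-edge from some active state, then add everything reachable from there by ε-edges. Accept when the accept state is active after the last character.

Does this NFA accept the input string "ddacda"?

S₀ = ε-closure({0}) = {0,1,2}
'd' @ 1: {3,4}
'd' @ 2: {5,6}
'a' @ 3: {1,2,7}  [accepting]
'c' @ 4: {3,4}
'd' @ 5: {5,6}
'a' @ 6: {1,2,7}  [accepting]
end set {1,2,7} — state 1 in

Answer: ACCEPT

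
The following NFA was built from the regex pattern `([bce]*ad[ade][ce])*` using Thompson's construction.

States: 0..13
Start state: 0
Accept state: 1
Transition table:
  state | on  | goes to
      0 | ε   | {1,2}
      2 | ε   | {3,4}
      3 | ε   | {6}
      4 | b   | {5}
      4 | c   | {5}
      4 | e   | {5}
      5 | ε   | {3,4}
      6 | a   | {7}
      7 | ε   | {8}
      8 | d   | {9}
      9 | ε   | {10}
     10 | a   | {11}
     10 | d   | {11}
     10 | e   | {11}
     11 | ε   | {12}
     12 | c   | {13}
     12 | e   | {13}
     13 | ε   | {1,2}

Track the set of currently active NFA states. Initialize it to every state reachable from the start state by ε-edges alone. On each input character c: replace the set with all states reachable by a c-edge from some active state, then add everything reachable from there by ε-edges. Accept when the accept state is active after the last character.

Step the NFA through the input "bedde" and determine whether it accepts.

Answer: REJECT

Derivation:
S₀ = ε-closure({0}) = {0,1,2,3,4,6}
'b' @ 1: {3,4,5,6}
'e' @ 2: {3,4,5,6}
'd' @ 3: {}  — no active states
rest 'de' ignored (set empty)
final: {}; accept 1 not in set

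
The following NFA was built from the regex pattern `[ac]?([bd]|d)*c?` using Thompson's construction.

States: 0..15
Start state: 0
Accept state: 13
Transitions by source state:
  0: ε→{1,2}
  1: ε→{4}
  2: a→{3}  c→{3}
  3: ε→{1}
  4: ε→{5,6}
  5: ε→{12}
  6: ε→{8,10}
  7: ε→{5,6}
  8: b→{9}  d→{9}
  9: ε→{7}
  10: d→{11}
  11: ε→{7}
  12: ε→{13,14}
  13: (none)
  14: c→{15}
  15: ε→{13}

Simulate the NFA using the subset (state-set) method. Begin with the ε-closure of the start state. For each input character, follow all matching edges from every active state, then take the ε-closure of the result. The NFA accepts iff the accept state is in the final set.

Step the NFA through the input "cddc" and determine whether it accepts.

start: ε-closure({0}) = {0,1,2,4,5,6,8,10,12,13,14}
'c' @ 1: {1,3,4,5,6,8,10,12,13,14,15}  ✓accept
'd' @ 2: {5,6,7,8,9,10,11,12,13,14}  ✓accept
'd' @ 3: {5,6,7,8,9,10,11,12,13,14}  ✓accept
'c' @ 4: {13,15}  ✓accept
after full input: {13,15}  (accept=13 in)

Answer: ACCEPT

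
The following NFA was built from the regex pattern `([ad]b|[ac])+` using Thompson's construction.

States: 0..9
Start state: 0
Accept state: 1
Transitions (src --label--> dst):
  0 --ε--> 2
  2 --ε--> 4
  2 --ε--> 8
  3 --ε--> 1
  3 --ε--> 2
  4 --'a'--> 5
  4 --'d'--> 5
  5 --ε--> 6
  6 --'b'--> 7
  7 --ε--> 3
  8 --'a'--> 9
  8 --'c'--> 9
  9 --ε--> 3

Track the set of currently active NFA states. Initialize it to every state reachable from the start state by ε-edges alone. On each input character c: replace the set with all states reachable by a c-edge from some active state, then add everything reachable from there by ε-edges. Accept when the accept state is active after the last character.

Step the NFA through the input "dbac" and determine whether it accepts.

Answer: ACCEPT

Trace:
S₀ = ε-closure({0}) = {0,2,4,8}
'd' @ 1: {5,6}
'b' @ 2: {1,2,3,4,7,8}  [accepting]
'a' @ 3: {1,2,3,4,5,6,8,9}  [accepting]
'c' @ 4: {1,2,3,4,8,9}  [accepting]
end set {1,2,3,4,8,9} — state 1 in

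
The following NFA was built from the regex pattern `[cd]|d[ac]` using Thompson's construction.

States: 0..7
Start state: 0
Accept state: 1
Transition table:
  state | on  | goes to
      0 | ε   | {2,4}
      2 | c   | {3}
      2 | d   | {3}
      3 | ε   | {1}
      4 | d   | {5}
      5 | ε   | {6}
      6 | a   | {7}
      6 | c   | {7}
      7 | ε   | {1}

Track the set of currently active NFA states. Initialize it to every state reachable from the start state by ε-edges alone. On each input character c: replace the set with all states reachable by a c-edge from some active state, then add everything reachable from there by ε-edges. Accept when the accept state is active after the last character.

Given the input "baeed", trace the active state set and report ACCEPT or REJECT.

S₀ = ε-closure({0}) = {0,2,4}
'b' @ 1: {}  — no active states
rest 'aeed' ignored (set empty)
after full input: {}  (accept=1 not in)

Answer: REJECT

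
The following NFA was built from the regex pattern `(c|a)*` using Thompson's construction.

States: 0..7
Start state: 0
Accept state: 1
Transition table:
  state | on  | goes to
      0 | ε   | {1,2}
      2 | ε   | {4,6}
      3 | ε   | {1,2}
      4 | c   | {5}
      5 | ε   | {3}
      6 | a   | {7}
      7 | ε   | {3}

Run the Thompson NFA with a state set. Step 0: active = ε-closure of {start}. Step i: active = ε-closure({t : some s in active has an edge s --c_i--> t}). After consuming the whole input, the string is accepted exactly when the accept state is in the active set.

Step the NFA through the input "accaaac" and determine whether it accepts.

start: ε-closure({0}) = {0,1,2,4,6}
'a' @ 1: {1,2,3,4,6,7}  [accepting]
'c' @ 2: {1,2,3,4,5,6}  [accepting]
'c' @ 3: {1,2,3,4,5,6}  [accepting]
'a' @ 4: {1,2,3,4,6,7}  [accepting]
'a' @ 5: {1,2,3,4,6,7}  [accepting]
'a' @ 6: {1,2,3,4,6,7}  [accepting]
'c' @ 7: {1,2,3,4,5,6}  [accepting]
end set {1,2,3,4,5,6} — state 1 in

Answer: ACCEPT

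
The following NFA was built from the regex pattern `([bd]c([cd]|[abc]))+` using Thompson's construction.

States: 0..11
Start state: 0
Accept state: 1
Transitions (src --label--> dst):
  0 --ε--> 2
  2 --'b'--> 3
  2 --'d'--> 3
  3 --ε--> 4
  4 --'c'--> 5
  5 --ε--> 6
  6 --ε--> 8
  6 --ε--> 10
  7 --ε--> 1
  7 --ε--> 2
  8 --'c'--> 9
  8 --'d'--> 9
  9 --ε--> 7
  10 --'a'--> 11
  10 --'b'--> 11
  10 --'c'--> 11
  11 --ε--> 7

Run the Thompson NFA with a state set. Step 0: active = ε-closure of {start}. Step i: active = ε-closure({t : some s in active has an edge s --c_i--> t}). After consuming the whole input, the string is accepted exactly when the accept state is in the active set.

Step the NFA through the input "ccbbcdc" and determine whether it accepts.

Answer: REJECT

Steps:
start: ε-closure({0}) = {0,2}
'c' @ 1: {}  — dead — no transitions
rest 'cbbcdc' ignored (set empty)
final: {}; accept 1 not in set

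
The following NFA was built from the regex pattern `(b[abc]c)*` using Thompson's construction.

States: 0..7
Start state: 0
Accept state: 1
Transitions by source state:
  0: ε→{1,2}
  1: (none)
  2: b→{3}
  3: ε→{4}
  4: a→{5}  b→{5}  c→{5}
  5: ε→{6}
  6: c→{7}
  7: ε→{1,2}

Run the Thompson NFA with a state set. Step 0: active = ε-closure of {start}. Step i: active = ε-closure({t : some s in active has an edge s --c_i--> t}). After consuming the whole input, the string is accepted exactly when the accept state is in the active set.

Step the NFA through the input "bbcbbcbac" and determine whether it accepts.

start: ε-closure({0}) = {0,1,2}
'b' @ 1: {3,4}
'b' @ 2: {5,6}
'c' @ 3: {1,2,7}  ✓accept
'b' @ 4: {3,4}
'b' @ 5: {5,6}
'c' @ 6: {1,2,7}  ✓accept
'b' @ 7: {3,4}
'a' @ 8: {5,6}
'c' @ 9: {1,2,7}  ✓accept
end set {1,2,7} — state 1 in

Answer: ACCEPT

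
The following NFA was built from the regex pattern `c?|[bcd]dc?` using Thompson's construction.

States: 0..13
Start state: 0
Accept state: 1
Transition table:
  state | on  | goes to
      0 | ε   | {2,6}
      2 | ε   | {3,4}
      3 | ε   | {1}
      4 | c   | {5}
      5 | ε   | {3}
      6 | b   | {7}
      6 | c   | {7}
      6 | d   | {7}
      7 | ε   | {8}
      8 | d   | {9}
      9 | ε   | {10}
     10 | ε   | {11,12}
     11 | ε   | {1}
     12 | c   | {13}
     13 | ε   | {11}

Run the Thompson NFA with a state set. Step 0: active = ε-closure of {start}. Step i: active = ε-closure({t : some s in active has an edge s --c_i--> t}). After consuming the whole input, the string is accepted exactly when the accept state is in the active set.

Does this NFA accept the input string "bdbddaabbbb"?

start: ε-closure({0}) = {0,1,2,3,4,6}
'b' @ 1: {7,8}
'd' @ 2: {1,9,10,11,12}  [accepting]
'b' @ 3: {}  — dead — no transitions
rest 'ddaabbbb' ignored (set empty)
end set {} — state 1 not in

Answer: REJECT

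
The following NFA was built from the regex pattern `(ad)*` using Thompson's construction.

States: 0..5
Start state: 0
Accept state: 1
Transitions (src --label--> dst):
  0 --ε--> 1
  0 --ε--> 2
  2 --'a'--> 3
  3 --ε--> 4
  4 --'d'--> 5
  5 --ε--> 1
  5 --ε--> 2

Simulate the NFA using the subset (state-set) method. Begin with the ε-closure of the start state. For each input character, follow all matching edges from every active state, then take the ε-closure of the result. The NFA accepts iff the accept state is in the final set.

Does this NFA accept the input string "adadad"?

start: ε-closure({0}) = {0,1,2}
'a' @ 1: {3,4}
'd' @ 2: {1,2,5}  ✓accept
'a' @ 3: {3,4}
'd' @ 4: {1,2,5}  ✓accept
'a' @ 5: {3,4}
'd' @ 6: {1,2,5}  ✓accept
after full input: {1,2,5}  (accept=1 in)

Answer: ACCEPT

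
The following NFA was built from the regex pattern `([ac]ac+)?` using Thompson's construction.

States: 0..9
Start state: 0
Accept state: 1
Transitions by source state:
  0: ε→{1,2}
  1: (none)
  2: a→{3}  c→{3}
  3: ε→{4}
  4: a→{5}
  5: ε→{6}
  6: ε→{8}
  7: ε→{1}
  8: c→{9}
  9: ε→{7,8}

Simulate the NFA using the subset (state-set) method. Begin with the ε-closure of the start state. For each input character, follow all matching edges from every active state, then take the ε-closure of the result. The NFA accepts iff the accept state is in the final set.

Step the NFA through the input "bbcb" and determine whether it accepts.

S₀ = ε-closure({0}) = {0,1,2}
'b' @ 1: {}  — dead — no transitions
rest 'bcb' ignored (set empty)
end set {} — state 1 not in

Answer: REJECT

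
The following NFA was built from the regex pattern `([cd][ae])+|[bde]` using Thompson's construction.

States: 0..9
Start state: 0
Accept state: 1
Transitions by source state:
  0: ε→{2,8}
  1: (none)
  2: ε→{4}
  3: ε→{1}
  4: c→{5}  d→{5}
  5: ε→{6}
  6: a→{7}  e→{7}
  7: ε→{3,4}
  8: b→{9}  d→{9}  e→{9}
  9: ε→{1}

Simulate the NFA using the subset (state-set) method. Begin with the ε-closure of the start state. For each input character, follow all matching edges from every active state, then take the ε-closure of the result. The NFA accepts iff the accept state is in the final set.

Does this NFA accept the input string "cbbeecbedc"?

S₀ = ε-closure({0}) = {0,2,4,8}
'c' @ 1: {5,6}
'b' @ 2: {}  — no active states
rest 'beecbedc' ignored (set empty)
final: {}; accept 1 not in set

Answer: REJECT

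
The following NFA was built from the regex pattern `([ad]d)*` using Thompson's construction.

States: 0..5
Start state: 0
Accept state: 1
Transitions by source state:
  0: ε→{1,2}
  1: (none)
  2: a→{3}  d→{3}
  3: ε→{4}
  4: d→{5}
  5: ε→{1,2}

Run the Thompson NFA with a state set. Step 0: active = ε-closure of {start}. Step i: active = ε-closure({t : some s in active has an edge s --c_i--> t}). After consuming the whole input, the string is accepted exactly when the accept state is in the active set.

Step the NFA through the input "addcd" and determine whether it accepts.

Answer: REJECT

Derivation:
start: ε-closure({0}) = {0,1,2}
'a' @ 1: {3,4}
'd' @ 2: {1,2,5}  ✓accept
'd' @ 3: {3,4}
'c' @ 4: {}  — no active states
rest 'd' ignored (set empty)
end set {} — state 1 not in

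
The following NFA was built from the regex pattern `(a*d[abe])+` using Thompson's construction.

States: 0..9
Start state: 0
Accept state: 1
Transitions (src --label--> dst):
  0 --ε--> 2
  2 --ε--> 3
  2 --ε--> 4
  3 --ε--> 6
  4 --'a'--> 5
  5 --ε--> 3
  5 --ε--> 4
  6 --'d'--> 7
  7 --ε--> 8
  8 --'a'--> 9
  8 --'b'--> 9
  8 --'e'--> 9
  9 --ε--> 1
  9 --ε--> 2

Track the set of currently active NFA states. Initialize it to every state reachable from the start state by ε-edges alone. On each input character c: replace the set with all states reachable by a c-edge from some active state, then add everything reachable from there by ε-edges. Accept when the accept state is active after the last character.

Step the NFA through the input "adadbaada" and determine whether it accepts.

Answer: ACCEPT

Derivation:
start: ε-closure({0}) = {0,2,3,4,6}
'a' @ 1: {3,4,5,6}
'd' @ 2: {7,8}
'a' @ 3: {1,2,3,4,6,9}  ✓accept
'd' @ 4: {7,8}
'b' @ 5: {1,2,3,4,6,9}  ✓accept
'a' @ 6: {3,4,5,6}
'a' @ 7: {3,4,5,6}
'd' @ 8: {7,8}
'a' @ 9: {1,2,3,4,6,9}  ✓accept
after full input: {1,2,3,4,6,9}  (accept=1 in)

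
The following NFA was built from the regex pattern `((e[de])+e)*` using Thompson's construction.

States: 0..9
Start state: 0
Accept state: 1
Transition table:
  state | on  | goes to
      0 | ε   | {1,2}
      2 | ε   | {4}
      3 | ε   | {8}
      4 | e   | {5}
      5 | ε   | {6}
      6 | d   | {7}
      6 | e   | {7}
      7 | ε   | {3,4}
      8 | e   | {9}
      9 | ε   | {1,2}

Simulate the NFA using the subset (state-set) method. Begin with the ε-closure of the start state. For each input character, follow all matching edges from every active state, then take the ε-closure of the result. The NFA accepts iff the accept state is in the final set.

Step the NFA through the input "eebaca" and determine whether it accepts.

initial (ε-close {0}): {0,1,2,4}
'e' @ 1: {5,6}
'e' @ 2: {3,4,7,8}
'b' @ 3: {}  — no active states
rest 'aca' ignored (set empty)
after full input: {}  (accept=1 not in)

Answer: REJECT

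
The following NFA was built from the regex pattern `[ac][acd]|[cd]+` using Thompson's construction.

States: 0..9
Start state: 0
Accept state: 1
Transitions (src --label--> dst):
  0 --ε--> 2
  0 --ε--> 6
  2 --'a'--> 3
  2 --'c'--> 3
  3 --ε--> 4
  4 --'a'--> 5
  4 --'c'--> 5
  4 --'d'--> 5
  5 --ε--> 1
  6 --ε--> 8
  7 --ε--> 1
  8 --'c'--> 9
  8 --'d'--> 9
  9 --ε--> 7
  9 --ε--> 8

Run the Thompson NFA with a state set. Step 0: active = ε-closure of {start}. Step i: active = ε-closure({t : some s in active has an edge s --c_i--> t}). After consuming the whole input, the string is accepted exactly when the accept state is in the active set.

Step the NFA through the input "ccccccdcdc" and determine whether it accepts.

Answer: ACCEPT

Steps:
initial (ε-close {0}): {0,2,6,8}
'c' @ 1: {1,3,4,7,8,9}  (accept∈set)
'c' @ 2: {1,5,7,8,9}  (accept∈set)
'c' @ 3: {1,7,8,9}  (accept∈set)
'c' @ 4: {1,7,8,9}  (accept∈set)
'c' @ 5: {1,7,8,9}  (accept∈set)
'c' @ 6: {1,7,8,9}  (accept∈set)
'd' @ 7: {1,7,8,9}  (accept∈set)
'c' @ 8: {1,7,8,9}  (accept∈set)
'd' @ 9: {1,7,8,9}  (accept∈set)
'c' @ 10: {1,7,8,9}  (accept∈set)
end set {1,7,8,9} — state 1 in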